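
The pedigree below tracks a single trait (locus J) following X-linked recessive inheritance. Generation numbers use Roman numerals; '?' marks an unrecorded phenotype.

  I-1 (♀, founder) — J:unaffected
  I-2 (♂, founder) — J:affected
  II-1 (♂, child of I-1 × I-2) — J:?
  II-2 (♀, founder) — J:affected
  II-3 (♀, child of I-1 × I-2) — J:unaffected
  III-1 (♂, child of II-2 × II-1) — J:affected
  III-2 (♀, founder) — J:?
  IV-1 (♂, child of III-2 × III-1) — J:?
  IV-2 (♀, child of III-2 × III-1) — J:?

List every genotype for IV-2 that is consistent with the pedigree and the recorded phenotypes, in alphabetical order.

J/I-1 un ·: X^JX^J|X^JX^j
J/I-2 aff ·: X^jY
J/II-1 ? I-1×I-2: X^JY|X^jY
J/II-2 aff ·: X^jX^j
J/II-3 un I-1×I-2: X^JX^j
J/III-1 aff II-2×II-1: X^jY
J/III-2 ? ·: X^JX^J|X^JX^j|X^jX^j
J/IV-1 ? III-2×III-1: X^JY|X^jY
J/IV-2 ? III-2×III-1: X^JX^j|X^jX^j
⇒ J over [I-1,I-2,II-1,II-2,II-3,III-1,III-2,IV-1,IV-2]: 18 consistent

IV-2 ∈ {X^JX^j, X^jX^j}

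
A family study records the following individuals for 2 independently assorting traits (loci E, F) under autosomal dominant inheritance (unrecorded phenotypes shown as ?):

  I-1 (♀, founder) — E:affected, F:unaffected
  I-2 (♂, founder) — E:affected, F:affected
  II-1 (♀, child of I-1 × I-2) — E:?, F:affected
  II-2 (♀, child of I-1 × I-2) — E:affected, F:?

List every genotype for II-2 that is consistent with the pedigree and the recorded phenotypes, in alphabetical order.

II-2 ∈ {EE Ff, EE ff, Ee Ff, Ee ff}

E/I-1 aff ·: Ee|EE
E/I-2 aff ·: Ee|EE
E/II-1 ? I-1×I-2: ee|Ee|EE
E/II-2 aff I-1×I-2: Ee|EE
⇒ E over [I-1,I-2,II-1,II-2]: 15 consistent
F/I-1 un ·: ff
F/I-2 aff ·: Ff|FF
F/II-1 aff I-1×I-2: Ff
F/II-2 ? I-1×I-2: ff|Ff
⇒ F over [I-1,I-2,II-1,II-2]: 3 consistent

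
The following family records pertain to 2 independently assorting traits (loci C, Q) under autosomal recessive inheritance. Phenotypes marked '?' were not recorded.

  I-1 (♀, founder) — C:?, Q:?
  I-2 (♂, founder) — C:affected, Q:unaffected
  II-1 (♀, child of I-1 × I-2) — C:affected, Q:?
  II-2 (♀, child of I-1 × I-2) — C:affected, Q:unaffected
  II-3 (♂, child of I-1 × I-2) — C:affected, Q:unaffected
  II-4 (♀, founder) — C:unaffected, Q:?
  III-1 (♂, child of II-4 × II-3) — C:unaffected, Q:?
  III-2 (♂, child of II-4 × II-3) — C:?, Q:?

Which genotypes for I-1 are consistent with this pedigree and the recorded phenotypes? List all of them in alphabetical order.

C/I-1 ? ·: Cc|cc
C/I-2 aff ·: cc
C/II-1 aff I-1×I-2: cc
C/II-2 aff I-1×I-2: cc
C/II-3 aff I-1×I-2: cc
C/II-4 un ·: CC|Cc
C/III-1 un II-4×II-3: Cc
C/III-2 ? II-4×II-3: Cc|cc
⇒ C over [I-1,I-2,II-1,II-2,II-3,II-4,III-1,III-2]: 6 consistent
Q/I-1 ? ·: QQ|Qq|qq
Q/I-2 un ·: QQ|Qq
Q/II-1 ? I-1×I-2: QQ|Qq|qq
Q/II-2 un I-1×I-2: QQ|Qq
Q/II-3 un I-1×I-2: QQ|Qq
Q/II-4 ? ·: QQ|Qq|qq
Q/III-1 ? II-4×II-3: QQ|Qq|qq
Q/III-2 ? II-4×II-3: QQ|Qq|qq
⇒ Q over [I-1,I-2,II-1,II-2,II-3,II-4,III-1,III-2]: 379 consistent

I-1 ∈ {Cc QQ, Cc Qq, Cc qq, cc QQ, cc Qq, cc qq}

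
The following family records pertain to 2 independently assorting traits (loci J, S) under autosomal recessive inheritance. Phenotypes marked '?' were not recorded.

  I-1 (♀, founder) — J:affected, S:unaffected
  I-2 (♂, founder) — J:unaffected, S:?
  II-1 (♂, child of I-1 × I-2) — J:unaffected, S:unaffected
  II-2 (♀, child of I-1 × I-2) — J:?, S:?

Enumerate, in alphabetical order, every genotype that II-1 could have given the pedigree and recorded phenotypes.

II-1 ∈ {Jj SS, Jj Ss}

J/I-1 aff ·: jj
J/I-2 un ·: JJ|Jj
J/II-1 un I-1×I-2: Jj
J/II-2 ? I-1×I-2: Jj|jj
⇒ J over [I-1,I-2,II-1,II-2]: 3 consistent
S/I-1 un ·: SS|Ss
S/I-2 ? ·: SS|Ss|ss
S/II-1 un I-1×I-2: SS|Ss
S/II-2 ? I-1×I-2: SS|Ss|ss
⇒ S over [I-1,I-2,II-1,II-2]: 18 consistent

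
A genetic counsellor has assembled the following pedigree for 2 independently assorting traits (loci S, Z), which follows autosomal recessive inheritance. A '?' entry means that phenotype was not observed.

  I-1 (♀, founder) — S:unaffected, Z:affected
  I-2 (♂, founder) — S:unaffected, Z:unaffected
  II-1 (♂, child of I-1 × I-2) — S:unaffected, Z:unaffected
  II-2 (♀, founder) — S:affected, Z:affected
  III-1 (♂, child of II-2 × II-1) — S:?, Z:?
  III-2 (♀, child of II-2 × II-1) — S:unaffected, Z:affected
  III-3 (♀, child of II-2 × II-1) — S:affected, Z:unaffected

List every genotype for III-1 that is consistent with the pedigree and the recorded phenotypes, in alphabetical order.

III-1 ∈ {Ss Zz, Ss zz, ss Zz, ss zz}

S/I-1 un ·: SS|Ss
S/I-2 un ·: SS|Ss
S/II-1 un I-1×I-2: Ss
S/II-2 aff ·: ss
S/III-1 ? II-2×II-1: Ss|ss
S/III-2 un II-2×II-1: Ss
S/III-3 aff II-2×II-1: ss
⇒ S over [I-1,I-2,II-1,II-2,III-1,III-2,III-3]: 6 consistent
Z/I-1 aff ·: zz
Z/I-2 un ·: ZZ|Zz
Z/II-1 un I-1×I-2: Zz
Z/II-2 aff ·: zz
Z/III-1 ? II-2×II-1: Zz|zz
Z/III-2 aff II-2×II-1: zz
Z/III-3 un II-2×II-1: Zz
⇒ Z over [I-1,I-2,II-1,II-2,III-1,III-2,III-3]: 4 consistent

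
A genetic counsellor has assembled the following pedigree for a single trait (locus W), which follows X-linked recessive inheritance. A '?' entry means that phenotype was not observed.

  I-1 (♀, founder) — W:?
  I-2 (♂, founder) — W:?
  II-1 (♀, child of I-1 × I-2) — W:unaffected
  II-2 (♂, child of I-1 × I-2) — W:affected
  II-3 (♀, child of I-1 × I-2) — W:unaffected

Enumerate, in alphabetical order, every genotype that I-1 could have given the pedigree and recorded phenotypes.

I-1 ∈ {X^WX^w, X^wX^w}

W/I-1 ? ·: X^WX^w|X^wX^w
W/I-2 ? ·: X^WY|X^wY
W/II-1 un I-1×I-2: X^WX^W|X^WX^w
W/II-2 aff I-1×I-2: X^wY
W/II-3 un I-1×I-2: X^WX^W|X^WX^w
⇒ W over [I-1,I-2,II-1,II-2,II-3]: 6 consistent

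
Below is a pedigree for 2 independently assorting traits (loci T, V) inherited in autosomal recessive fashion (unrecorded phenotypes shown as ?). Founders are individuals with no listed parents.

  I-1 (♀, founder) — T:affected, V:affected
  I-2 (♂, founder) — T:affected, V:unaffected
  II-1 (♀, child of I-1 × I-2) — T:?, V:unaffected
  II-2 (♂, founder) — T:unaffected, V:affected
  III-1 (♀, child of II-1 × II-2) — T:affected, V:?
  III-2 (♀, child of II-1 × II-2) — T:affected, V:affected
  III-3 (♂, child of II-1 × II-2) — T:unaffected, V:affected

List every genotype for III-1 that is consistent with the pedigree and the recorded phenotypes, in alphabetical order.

III-1 ∈ {tt Vv, tt vv}

T/I-1 aff ·: tt
T/I-2 aff ·: tt
T/II-1 ? I-1×I-2: tt
T/II-2 un ·: Tt
T/III-1 aff II-1×II-2: tt
T/III-2 aff II-1×II-2: tt
T/III-3 un II-1×II-2: Tt
⇒ T over [I-1,I-2,II-1,II-2,III-1,III-2,III-3]: 1 consistent
V/I-1 aff ·: vv
V/I-2 un ·: VV|Vv
V/II-1 un I-1×I-2: Vv
V/II-2 aff ·: vv
V/III-1 ? II-1×II-2: Vv|vv
V/III-2 aff II-1×II-2: vv
V/III-3 aff II-1×II-2: vv
⇒ V over [I-1,I-2,II-1,II-2,III-1,III-2,III-3]: 4 consistent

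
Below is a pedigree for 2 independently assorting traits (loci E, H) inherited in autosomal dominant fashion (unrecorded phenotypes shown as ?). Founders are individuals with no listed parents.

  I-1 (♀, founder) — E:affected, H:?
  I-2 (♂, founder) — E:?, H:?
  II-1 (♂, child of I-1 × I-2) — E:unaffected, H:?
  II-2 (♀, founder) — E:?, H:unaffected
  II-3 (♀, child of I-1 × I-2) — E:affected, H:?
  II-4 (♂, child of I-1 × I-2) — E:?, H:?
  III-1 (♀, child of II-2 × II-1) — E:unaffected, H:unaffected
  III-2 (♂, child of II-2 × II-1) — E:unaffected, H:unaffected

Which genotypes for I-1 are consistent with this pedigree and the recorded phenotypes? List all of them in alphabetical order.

E/I-1 aff ·: Ee
E/I-2 ? ·: ee|Ee
E/II-1 un I-1×I-2: ee
E/II-2 ? ·: ee|Ee
E/II-3 aff I-1×I-2: Ee|EE
E/II-4 ? I-1×I-2: ee|Ee|EE
E/III-1 un II-2×II-1: ee
E/III-2 un II-2×II-1: ee
⇒ E over [I-1,I-2,II-1,II-2,II-3,II-4,III-1,III-2]: 16 consistent
H/I-1 ? ·: hh|Hh|HH
H/I-2 ? ·: hh|Hh|HH
H/II-1 ? I-1×I-2: hh|Hh
H/II-2 un ·: hh
H/II-3 ? I-1×I-2: hh|Hh|HH
H/II-4 ? I-1×I-2: hh|Hh|HH
H/III-1 un II-2×II-1: hh
H/III-2 un II-2×II-1: hh
⇒ H over [I-1,I-2,II-1,II-2,II-3,II-4,III-1,III-2]: 45 consistent

I-1 ∈ {Ee HH, Ee Hh, Ee hh}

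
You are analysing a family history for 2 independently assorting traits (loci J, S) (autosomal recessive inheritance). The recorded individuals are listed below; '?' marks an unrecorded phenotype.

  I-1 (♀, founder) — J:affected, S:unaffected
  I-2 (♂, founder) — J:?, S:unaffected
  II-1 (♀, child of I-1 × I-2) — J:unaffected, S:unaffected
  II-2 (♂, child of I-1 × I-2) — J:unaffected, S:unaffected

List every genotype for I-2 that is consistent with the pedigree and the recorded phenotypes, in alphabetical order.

J/I-1 aff ·: jj
J/I-2 ? ·: JJ|Jj
J/II-1 un I-1×I-2: Jj
J/II-2 un I-1×I-2: Jj
⇒ J over [I-1,I-2,II-1,II-2]: 2 consistent
S/I-1 un ·: SS|Ss
S/I-2 un ·: SS|Ss
S/II-1 un I-1×I-2: SS|Ss
S/II-2 un I-1×I-2: SS|Ss
⇒ S over [I-1,I-2,II-1,II-2]: 13 consistent

I-2 ∈ {JJ SS, JJ Ss, Jj SS, Jj Ss}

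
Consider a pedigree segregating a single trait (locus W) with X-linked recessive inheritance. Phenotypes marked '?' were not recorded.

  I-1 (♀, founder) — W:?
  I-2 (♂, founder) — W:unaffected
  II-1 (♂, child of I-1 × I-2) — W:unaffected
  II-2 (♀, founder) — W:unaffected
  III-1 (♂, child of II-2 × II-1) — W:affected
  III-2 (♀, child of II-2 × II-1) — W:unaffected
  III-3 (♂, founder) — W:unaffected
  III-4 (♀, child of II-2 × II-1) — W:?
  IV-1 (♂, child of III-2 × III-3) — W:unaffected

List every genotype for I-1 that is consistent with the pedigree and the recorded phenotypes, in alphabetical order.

W/I-1 ? ·: X^WX^W|X^WX^w
W/I-2 un ·: X^WY
W/II-1 un I-1×I-2: X^WY
W/II-2 un ·: X^WX^w
W/III-1 aff II-2×II-1: X^wY
W/III-2 un II-2×II-1: X^WX^W|X^WX^w
W/III-3 un ·: X^WY
W/III-4 ? II-2×II-1: X^WX^W|X^WX^w
W/IV-1 un III-2×III-3: X^WY
⇒ W over [I-1,I-2,II-1,II-2,III-1,III-2,III-3,III-4,IV-1]: 8 consistent

I-1 ∈ {X^WX^W, X^WX^w}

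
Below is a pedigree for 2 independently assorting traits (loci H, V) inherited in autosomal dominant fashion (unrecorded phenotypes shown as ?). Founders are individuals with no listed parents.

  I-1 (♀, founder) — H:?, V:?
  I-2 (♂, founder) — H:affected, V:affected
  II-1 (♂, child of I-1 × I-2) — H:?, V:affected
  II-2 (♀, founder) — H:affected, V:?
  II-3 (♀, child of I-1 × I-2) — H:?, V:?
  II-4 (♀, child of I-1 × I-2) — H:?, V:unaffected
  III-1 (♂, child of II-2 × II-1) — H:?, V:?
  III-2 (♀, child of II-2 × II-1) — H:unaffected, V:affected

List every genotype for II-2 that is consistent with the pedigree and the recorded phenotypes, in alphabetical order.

II-2 ∈ {Hh VV, Hh Vv, Hh vv}

H/I-1 ? ·: hh|Hh|HH
H/I-2 aff ·: Hh|HH
H/II-1 ? I-1×I-2: hh|Hh
H/II-2 aff ·: Hh
H/II-3 ? I-1×I-2: hh|Hh|HH
H/II-4 ? I-1×I-2: hh|Hh|HH
H/III-1 ? II-2×II-1: hh|Hh|HH
H/III-2 un II-2×II-1: hh
⇒ H over [I-1,I-2,II-1,II-2,II-3,II-4,III-1,III-2]: 92 consistent
V/I-1 ? ·: vv|Vv
V/I-2 aff ·: Vv
V/II-1 aff I-1×I-2: Vv|VV
V/II-2 ? ·: vv|Vv|VV
V/II-3 ? I-1×I-2: vv|Vv|VV
V/II-4 un I-1×I-2: vv
V/III-1 ? II-2×II-1: vv|Vv|VV
V/III-2 aff II-2×II-1: Vv|VV
⇒ V over [I-1,I-2,II-1,II-2,II-3,II-4,III-1,III-2]: 78 consistent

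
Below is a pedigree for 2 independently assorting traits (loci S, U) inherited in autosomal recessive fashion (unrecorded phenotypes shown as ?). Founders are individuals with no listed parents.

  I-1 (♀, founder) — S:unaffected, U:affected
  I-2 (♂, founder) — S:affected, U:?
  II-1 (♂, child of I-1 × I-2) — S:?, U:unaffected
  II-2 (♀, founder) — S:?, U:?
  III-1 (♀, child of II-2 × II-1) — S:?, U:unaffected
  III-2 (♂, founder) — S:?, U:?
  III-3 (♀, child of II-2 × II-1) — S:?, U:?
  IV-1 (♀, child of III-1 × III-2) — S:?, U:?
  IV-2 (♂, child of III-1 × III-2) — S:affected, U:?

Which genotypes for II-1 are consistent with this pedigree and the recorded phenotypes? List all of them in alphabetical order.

II-1 ∈ {Ss Uu, ss Uu}

S/I-1 un ·: SS|Ss
S/I-2 aff ·: ss
S/II-1 ? I-1×I-2: Ss|ss
S/II-2 ? ·: SS|Ss|ss
S/III-1 ? II-2×II-1: Ss|ss
S/III-2 ? ·: Ss|ss
S/III-3 ? II-2×II-1: SS|Ss|ss
S/IV-1 ? III-1×III-2: SS|Ss|ss
S/IV-2 aff III-1×III-2: ss
⇒ S over [I-1,I-2,II-1,II-2,III-1,III-2,III-3,IV-1,IV-2]: 124 consistent
U/I-1 aff ·: uu
U/I-2 ? ·: UU|Uu
U/II-1 un I-1×I-2: Uu
U/II-2 ? ·: UU|Uu|uu
U/III-1 un II-2×II-1: UU|Uu
U/III-2 ? ·: UU|Uu|uu
U/III-3 ? II-2×II-1: UU|Uu|uu
U/IV-1 ? III-1×III-2: UU|Uu|uu
U/IV-2 ? III-1×III-2: UU|Uu|uu
⇒ U over [I-1,I-2,II-1,II-2,III-1,III-2,III-3,IV-1,IV-2]: 298 consistent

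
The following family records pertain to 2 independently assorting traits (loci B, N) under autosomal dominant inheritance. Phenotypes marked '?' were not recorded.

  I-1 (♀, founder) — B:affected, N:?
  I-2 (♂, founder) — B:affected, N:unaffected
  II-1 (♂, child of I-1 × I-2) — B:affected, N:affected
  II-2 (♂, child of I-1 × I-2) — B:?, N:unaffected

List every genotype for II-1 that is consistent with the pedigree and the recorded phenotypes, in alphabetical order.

II-1 ∈ {BB Nn, Bb Nn}

B/I-1 aff ·: Bb|BB
B/I-2 aff ·: Bb|BB
B/II-1 aff I-1×I-2: Bb|BB
B/II-2 ? I-1×I-2: bb|Bb|BB
⇒ B over [I-1,I-2,II-1,II-2]: 15 consistent
N/I-1 ? ·: Nn
N/I-2 un ·: nn
N/II-1 aff I-1×I-2: Nn
N/II-2 un I-1×I-2: nn
⇒ N over [I-1,I-2,II-1,II-2]: 1 consistent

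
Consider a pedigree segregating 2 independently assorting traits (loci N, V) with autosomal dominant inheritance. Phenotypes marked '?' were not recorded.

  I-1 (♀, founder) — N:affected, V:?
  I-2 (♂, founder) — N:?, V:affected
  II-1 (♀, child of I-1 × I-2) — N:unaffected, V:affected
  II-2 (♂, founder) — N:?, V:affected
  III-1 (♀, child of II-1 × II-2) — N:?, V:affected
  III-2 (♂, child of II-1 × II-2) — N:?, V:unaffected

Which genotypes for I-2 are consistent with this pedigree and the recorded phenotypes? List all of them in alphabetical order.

N/I-1 aff ·: Nn
N/I-2 ? ·: nn|Nn
N/II-1 un I-1×I-2: nn
N/II-2 ? ·: nn|Nn|NN
N/III-1 ? II-1×II-2: nn|Nn
N/III-2 ? II-1×II-2: nn|Nn
⇒ N over [I-1,I-2,II-1,II-2,III-1,III-2]: 12 consistent
V/I-1 ? ·: vv|Vv|VV
V/I-2 aff ·: Vv|VV
V/II-1 aff I-1×I-2: Vv
V/II-2 aff ·: Vv
V/III-1 aff II-1×II-2: Vv|VV
V/III-2 un II-1×II-2: vv
⇒ V over [I-1,I-2,II-1,II-2,III-1,III-2]: 10 consistent

I-2 ∈ {Nn VV, Nn Vv, nn VV, nn Vv}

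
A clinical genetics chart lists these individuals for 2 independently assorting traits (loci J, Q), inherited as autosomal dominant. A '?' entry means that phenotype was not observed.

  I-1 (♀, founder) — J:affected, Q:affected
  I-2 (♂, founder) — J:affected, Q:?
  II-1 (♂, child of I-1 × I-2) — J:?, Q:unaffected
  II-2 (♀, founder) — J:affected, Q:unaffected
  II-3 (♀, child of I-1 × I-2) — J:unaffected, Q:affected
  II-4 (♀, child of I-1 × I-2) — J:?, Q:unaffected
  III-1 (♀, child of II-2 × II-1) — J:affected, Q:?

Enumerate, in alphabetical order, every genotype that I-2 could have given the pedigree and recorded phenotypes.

J/I-1 aff ·: Jj
J/I-2 aff ·: Jj
J/II-1 ? I-1×I-2: jj|Jj|JJ
J/II-2 aff ·: Jj|JJ
J/II-3 un I-1×I-2: jj
J/II-4 ? I-1×I-2: jj|Jj|JJ
J/III-1 aff II-2×II-1: Jj|JJ
⇒ J over [I-1,I-2,II-1,II-2,II-3,II-4,III-1]: 27 consistent
Q/I-1 aff ·: Qq
Q/I-2 ? ·: qq|Qq
Q/II-1 un I-1×I-2: qq
Q/II-2 un ·: qq
Q/II-3 aff I-1×I-2: Qq|QQ
Q/II-4 un I-1×I-2: qq
Q/III-1 ? II-2×II-1: qq
⇒ Q over [I-1,I-2,II-1,II-2,II-3,II-4,III-1]: 3 consistent

I-2 ∈ {Jj Qq, Jj qq}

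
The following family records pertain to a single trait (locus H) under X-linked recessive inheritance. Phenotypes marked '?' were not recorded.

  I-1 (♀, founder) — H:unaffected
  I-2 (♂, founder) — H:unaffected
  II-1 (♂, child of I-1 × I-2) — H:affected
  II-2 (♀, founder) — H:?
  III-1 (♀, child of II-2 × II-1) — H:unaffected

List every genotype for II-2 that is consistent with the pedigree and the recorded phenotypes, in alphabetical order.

II-2 ∈ {X^HX^H, X^HX^h}

H/I-1 un ·: X^HX^h
H/I-2 un ·: X^HY
H/II-1 aff I-1×I-2: X^hY
H/II-2 ? ·: X^HX^H|X^HX^h
H/III-1 un II-2×II-1: X^HX^h
⇒ H over [I-1,I-2,II-1,II-2,III-1]: 2 consistent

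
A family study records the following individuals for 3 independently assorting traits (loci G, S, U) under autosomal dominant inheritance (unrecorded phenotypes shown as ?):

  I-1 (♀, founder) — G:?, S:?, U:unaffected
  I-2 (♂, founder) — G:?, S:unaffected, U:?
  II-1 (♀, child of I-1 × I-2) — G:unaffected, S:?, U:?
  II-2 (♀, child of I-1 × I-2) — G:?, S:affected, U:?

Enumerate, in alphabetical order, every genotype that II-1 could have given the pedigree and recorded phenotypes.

II-1 ∈ {gg Ss Uu, gg Ss uu, gg ss Uu, gg ss uu}

G/I-1 ? ·: gg|Gg
G/I-2 ? ·: gg|Gg
G/II-1 un I-1×I-2: gg
G/II-2 ? I-1×I-2: gg|Gg|GG
⇒ G over [I-1,I-2,II-1,II-2]: 8 consistent
S/I-1 ? ·: Ss|SS
S/I-2 un ·: ss
S/II-1 ? I-1×I-2: ss|Ss
S/II-2 aff I-1×I-2: Ss
⇒ S over [I-1,I-2,II-1,II-2]: 3 consistent
U/I-1 un ·: uu
U/I-2 ? ·: uu|Uu|UU
U/II-1 ? I-1×I-2: uu|Uu
U/II-2 ? I-1×I-2: uu|Uu
⇒ U over [I-1,I-2,II-1,II-2]: 6 consistent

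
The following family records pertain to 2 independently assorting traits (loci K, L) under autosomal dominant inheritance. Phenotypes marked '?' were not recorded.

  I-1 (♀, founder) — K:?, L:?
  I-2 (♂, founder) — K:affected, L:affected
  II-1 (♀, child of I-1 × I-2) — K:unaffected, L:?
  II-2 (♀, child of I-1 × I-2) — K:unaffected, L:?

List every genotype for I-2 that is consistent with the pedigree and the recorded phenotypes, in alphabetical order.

I-2 ∈ {Kk LL, Kk Ll}

K/I-1 ? ·: kk|Kk
K/I-2 aff ·: Kk
K/II-1 un I-1×I-2: kk
K/II-2 un I-1×I-2: kk
⇒ K over [I-1,I-2,II-1,II-2]: 2 consistent
L/I-1 ? ·: ll|Ll|LL
L/I-2 aff ·: Ll|LL
L/II-1 ? I-1×I-2: ll|Ll|LL
L/II-2 ? I-1×I-2: ll|Ll|LL
⇒ L over [I-1,I-2,II-1,II-2]: 23 consistent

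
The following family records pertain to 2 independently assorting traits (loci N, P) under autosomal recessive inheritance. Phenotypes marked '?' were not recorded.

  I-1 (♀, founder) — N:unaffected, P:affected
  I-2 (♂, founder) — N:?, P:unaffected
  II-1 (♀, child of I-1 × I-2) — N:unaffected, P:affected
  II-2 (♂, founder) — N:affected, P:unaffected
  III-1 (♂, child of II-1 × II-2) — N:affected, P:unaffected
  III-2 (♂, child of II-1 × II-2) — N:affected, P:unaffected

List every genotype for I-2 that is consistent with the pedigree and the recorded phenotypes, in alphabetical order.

I-2 ∈ {NN Pp, Nn Pp, nn Pp}

N/I-1 un ·: NN|Nn
N/I-2 ? ·: NN|Nn|nn
N/II-1 un I-1×I-2: Nn
N/II-2 aff ·: nn
N/III-1 aff II-1×II-2: nn
N/III-2 aff II-1×II-2: nn
⇒ N over [I-1,I-2,II-1,II-2,III-1,III-2]: 5 consistent
P/I-1 aff ·: pp
P/I-2 un ·: Pp
P/II-1 aff I-1×I-2: pp
P/II-2 un ·: PP|Pp
P/III-1 un II-1×II-2: Pp
P/III-2 un II-1×II-2: Pp
⇒ P over [I-1,I-2,II-1,II-2,III-1,III-2]: 2 consistent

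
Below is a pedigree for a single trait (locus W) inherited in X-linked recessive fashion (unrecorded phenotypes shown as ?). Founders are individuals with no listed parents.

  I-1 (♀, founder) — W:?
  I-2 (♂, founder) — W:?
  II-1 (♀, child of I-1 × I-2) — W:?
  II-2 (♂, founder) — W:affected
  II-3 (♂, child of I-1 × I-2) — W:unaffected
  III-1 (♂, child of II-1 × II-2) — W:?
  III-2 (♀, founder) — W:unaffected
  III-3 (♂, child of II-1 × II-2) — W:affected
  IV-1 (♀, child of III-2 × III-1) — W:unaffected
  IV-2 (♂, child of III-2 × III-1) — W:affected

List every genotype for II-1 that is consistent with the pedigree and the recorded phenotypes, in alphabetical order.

II-1 ∈ {X^WX^w, X^wX^w}

W/I-1 ? ·: X^WX^W|X^WX^w
W/I-2 ? ·: X^WY|X^wY
W/II-1 ? I-1×I-2: X^WX^w|X^wX^w
W/II-2 aff ·: X^wY
W/II-3 un I-1×I-2: X^WY
W/III-1 ? II-1×II-2: X^WY|X^wY
W/III-2 un ·: X^WX^w
W/III-3 aff II-1×II-2: X^wY
W/IV-1 un III-2×III-1: X^WX^W|X^WX^w
W/IV-2 aff III-2×III-1: X^wY
⇒ W over [I-1,I-2,II-1,II-2,II-3,III-1,III-2,III-3,IV-1,IV-2]: 10 consistent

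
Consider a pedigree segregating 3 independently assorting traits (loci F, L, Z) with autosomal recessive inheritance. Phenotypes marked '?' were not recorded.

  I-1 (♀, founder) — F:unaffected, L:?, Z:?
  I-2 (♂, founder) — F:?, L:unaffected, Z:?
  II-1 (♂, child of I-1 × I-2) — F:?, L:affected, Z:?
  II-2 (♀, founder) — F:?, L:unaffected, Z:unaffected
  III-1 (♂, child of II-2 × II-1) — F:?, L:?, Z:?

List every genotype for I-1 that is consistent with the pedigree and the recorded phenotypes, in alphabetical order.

I-1 ∈ {FF Ll ZZ, FF Ll Zz, FF Ll zz, FF ll ZZ, FF ll Zz, FF ll zz, Ff Ll ZZ, Ff Ll Zz, Ff Ll zz, Ff ll ZZ, Ff ll Zz, Ff ll zz}

F/I-1 un ·: FF|Ff
F/I-2 ? ·: FF|Ff|ff
F/II-1 ? I-1×I-2: FF|Ff|ff
F/II-2 ? ·: FF|Ff|ff
F/III-1 ? II-2×II-1: FF|Ff|ff
⇒ F over [I-1,I-2,II-1,II-2,III-1]: 59 consistent
L/I-1 ? ·: Ll|ll
L/I-2 un ·: Ll
L/II-1 aff I-1×I-2: ll
L/II-2 un ·: LL|Ll
L/III-1 ? II-2×II-1: Ll|ll
⇒ L over [I-1,I-2,II-1,II-2,III-1]: 6 consistent
Z/I-1 ? ·: ZZ|Zz|zz
Z/I-2 ? ·: ZZ|Zz|zz
Z/II-1 ? I-1×I-2: ZZ|Zz|zz
Z/II-2 un ·: ZZ|Zz
Z/III-1 ? II-2×II-1: ZZ|Zz|zz
⇒ Z over [I-1,I-2,II-1,II-2,III-1]: 59 consistent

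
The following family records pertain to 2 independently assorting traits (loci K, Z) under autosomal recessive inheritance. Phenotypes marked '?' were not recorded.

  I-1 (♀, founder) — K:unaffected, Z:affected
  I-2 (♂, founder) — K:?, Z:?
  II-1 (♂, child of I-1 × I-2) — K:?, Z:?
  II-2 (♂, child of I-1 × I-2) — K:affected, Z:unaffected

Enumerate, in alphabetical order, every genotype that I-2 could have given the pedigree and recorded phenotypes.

I-2 ∈ {Kk ZZ, Kk Zz, kk ZZ, kk Zz}

K/I-1 un ·: Kk
K/I-2 ? ·: Kk|kk
K/II-1 ? I-1×I-2: KK|Kk|kk
K/II-2 aff I-1×I-2: kk
⇒ K over [I-1,I-2,II-1,II-2]: 5 consistent
Z/I-1 aff ·: zz
Z/I-2 ? ·: ZZ|Zz
Z/II-1 ? I-1×I-2: Zz|zz
Z/II-2 un I-1×I-2: Zz
⇒ Z over [I-1,I-2,II-1,II-2]: 3 consistent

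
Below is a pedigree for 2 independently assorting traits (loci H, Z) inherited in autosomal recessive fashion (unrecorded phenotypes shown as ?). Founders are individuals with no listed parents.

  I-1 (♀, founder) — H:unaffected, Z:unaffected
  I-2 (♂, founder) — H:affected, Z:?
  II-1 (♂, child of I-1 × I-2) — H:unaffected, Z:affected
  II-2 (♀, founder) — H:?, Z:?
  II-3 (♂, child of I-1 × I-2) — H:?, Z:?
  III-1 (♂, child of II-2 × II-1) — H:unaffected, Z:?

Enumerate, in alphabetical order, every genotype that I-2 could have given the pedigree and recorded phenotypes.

I-2 ∈ {hh Zz, hh zz}

H/I-1 un ·: HH|Hh
H/I-2 aff ·: hh
H/II-1 un I-1×I-2: Hh
H/II-2 ? ·: HH|Hh|hh
H/II-3 ? I-1×I-2: Hh|hh
H/III-1 un II-2×II-1: HH|Hh
⇒ H over [I-1,I-2,II-1,II-2,II-3,III-1]: 15 consistent
Z/I-1 un ·: Zz
Z/I-2 ? ·: Zz|zz
Z/II-1 aff I-1×I-2: zz
Z/II-2 ? ·: ZZ|Zz|zz
Z/II-3 ? I-1×I-2: ZZ|Zz|zz
Z/III-1 ? II-2×II-1: Zz|zz
⇒ Z over [I-1,I-2,II-1,II-2,II-3,III-1]: 20 consistent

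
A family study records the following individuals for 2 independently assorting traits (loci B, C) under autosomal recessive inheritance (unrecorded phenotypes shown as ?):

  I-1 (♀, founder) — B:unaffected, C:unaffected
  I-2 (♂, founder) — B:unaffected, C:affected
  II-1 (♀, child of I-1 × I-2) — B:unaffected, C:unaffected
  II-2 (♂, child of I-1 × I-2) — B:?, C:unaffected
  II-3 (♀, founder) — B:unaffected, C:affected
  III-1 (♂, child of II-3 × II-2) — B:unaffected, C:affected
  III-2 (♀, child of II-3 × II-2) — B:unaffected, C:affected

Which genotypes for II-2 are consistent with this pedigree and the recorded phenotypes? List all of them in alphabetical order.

II-2 ∈ {BB Cc, Bb Cc, bb Cc}

B/I-1 un ·: BB|Bb
B/I-2 un ·: BB|Bb
B/II-1 un I-1×I-2: BB|Bb
B/II-2 ? I-1×I-2: BB|Bb|bb
B/II-3 un ·: BB|Bb
B/III-1 un II-3×II-2: BB|Bb
B/III-2 un II-3×II-2: BB|Bb
⇒ B over [I-1,I-2,II-1,II-2,II-3,III-1,III-2]: 87 consistent
C/I-1 un ·: CC|Cc
C/I-2 aff ·: cc
C/II-1 un I-1×I-2: Cc
C/II-2 un I-1×I-2: Cc
C/II-3 aff ·: cc
C/III-1 aff II-3×II-2: cc
C/III-2 aff II-3×II-2: cc
⇒ C over [I-1,I-2,II-1,II-2,II-3,III-1,III-2]: 2 consistent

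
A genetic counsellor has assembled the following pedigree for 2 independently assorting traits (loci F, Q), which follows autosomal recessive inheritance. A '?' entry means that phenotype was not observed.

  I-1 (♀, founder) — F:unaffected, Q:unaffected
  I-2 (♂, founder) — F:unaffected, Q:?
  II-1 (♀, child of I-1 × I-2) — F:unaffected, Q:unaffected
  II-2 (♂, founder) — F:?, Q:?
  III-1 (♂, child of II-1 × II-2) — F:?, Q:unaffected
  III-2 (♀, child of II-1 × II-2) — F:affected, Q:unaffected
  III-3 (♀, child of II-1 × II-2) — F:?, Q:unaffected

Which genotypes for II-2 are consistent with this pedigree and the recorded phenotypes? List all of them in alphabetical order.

II-2 ∈ {Ff QQ, Ff Qq, Ff qq, ff QQ, ff Qq, ff qq}

F/I-1 un ·: FF|Ff
F/I-2 un ·: FF|Ff
F/II-1 un I-1×I-2: Ff
F/II-2 ? ·: Ff|ff
F/III-1 ? II-1×II-2: FF|Ff|ff
F/III-2 aff II-1×II-2: ff
F/III-3 ? II-1×II-2: FF|Ff|ff
⇒ F over [I-1,I-2,II-1,II-2,III-1,III-2,III-3]: 39 consistent
Q/I-1 un ·: QQ|Qq
Q/I-2 ? ·: QQ|Qq|qq
Q/II-1 un I-1×I-2: QQ|Qq
Q/II-2 ? ·: QQ|Qq|qq
Q/III-1 un II-1×II-2: QQ|Qq
Q/III-2 un II-1×II-2: QQ|Qq
Q/III-3 un II-1×II-2: QQ|Qq
⇒ Q over [I-1,I-2,II-1,II-2,III-1,III-2,III-3]: 125 consistent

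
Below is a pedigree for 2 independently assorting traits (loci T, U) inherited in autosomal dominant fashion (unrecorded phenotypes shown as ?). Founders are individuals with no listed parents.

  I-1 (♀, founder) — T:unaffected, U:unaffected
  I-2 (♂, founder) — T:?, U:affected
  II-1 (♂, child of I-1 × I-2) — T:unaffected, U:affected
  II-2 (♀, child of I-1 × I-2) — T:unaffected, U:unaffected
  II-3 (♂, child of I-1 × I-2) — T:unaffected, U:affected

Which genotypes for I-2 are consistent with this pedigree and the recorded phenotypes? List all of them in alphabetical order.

I-2 ∈ {Tt Uu, tt Uu}

T/I-1 un ·: tt
T/I-2 ? ·: tt|Tt
T/II-1 un I-1×I-2: tt
T/II-2 un I-1×I-2: tt
T/II-3 un I-1×I-2: tt
⇒ T over [I-1,I-2,II-1,II-2,II-3]: 2 consistent
U/I-1 un ·: uu
U/I-2 aff ·: Uu
U/II-1 aff I-1×I-2: Uu
U/II-2 un I-1×I-2: uu
U/II-3 aff I-1×I-2: Uu
⇒ U over [I-1,I-2,II-1,II-2,II-3]: 1 consistent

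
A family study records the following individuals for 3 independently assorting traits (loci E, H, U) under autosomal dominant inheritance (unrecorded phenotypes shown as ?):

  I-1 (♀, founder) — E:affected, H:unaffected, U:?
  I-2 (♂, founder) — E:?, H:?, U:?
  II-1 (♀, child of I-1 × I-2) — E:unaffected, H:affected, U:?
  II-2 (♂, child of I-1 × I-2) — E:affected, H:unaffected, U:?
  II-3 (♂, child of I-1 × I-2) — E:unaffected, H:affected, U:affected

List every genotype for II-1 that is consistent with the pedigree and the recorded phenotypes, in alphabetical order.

II-1 ∈ {ee Hh UU, ee Hh Uu, ee Hh uu}

E/I-1 aff ·: Ee
E/I-2 ? ·: ee|Ee
E/II-1 un I-1×I-2: ee
E/II-2 aff I-1×I-2: Ee|EE
E/II-3 un I-1×I-2: ee
⇒ E over [I-1,I-2,II-1,II-2,II-3]: 3 consistent
H/I-1 un ·: hh
H/I-2 ? ·: Hh
H/II-1 aff I-1×I-2: Hh
H/II-2 un I-1×I-2: hh
H/II-3 aff I-1×I-2: Hh
⇒ H over [I-1,I-2,II-1,II-2,II-3]: 1 consistent
U/I-1 ? ·: uu|Uu|UU
U/I-2 ? ·: uu|Uu|UU
U/II-1 ? I-1×I-2: uu|Uu|UU
U/II-2 ? I-1×I-2: uu|Uu|UU
U/II-3 aff I-1×I-2: Uu|UU
⇒ U over [I-1,I-2,II-1,II-2,II-3]: 45 consistent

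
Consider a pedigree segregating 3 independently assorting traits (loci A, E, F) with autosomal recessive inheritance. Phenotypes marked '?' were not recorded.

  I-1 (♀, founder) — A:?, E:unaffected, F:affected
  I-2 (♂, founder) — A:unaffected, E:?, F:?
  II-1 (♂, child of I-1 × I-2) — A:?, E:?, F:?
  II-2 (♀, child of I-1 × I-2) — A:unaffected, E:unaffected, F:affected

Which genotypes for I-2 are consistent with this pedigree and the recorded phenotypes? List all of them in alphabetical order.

A/I-1 ? ·: AA|Aa|aa
A/I-2 un ·: AA|Aa
A/II-1 ? I-1×I-2: AA|Aa|aa
A/II-2 un I-1×I-2: AA|Aa
⇒ A over [I-1,I-2,II-1,II-2]: 18 consistent
E/I-1 un ·: EE|Ee
E/I-2 ? ·: EE|Ee|ee
E/II-1 ? I-1×I-2: EE|Ee|ee
E/II-2 un I-1×I-2: EE|Ee
⇒ E over [I-1,I-2,II-1,II-2]: 18 consistent
F/I-1 aff ·: ff
F/I-2 ? ·: Ff|ff
F/II-1 ? I-1×I-2: Ff|ff
F/II-2 aff I-1×I-2: ff
⇒ F over [I-1,I-2,II-1,II-2]: 3 consistent

I-2 ∈ {AA EE Ff, AA EE ff, AA Ee Ff, AA Ee ff, AA ee Ff, AA ee ff, Aa EE Ff, Aa EE ff, Aa Ee Ff, Aa Ee ff, Aa ee Ff, Aa ee ff}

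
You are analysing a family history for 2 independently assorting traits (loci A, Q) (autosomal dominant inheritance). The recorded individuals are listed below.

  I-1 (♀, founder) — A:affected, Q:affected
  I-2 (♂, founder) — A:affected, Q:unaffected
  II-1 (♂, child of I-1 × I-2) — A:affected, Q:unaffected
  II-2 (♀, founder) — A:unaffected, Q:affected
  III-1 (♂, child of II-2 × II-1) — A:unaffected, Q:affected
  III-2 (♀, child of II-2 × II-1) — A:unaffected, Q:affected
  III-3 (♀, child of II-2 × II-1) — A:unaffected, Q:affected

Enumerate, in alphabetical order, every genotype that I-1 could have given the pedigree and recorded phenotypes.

A/I-1 aff ·: Aa|AA
A/I-2 aff ·: Aa|AA
A/II-1 aff I-1×I-2: Aa
A/II-2 un ·: aa
A/III-1 un II-2×II-1: aa
A/III-2 un II-2×II-1: aa
A/III-3 un II-2×II-1: aa
⇒ A over [I-1,I-2,II-1,II-2,III-1,III-2,III-3]: 3 consistent
Q/I-1 aff ·: Qq
Q/I-2 un ·: qq
Q/II-1 un I-1×I-2: qq
Q/II-2 aff ·: Qq|QQ
Q/III-1 aff II-2×II-1: Qq
Q/III-2 aff II-2×II-1: Qq
Q/III-3 aff II-2×II-1: Qq
⇒ Q over [I-1,I-2,II-1,II-2,III-1,III-2,III-3]: 2 consistent

I-1 ∈ {AA Qq, Aa Qq}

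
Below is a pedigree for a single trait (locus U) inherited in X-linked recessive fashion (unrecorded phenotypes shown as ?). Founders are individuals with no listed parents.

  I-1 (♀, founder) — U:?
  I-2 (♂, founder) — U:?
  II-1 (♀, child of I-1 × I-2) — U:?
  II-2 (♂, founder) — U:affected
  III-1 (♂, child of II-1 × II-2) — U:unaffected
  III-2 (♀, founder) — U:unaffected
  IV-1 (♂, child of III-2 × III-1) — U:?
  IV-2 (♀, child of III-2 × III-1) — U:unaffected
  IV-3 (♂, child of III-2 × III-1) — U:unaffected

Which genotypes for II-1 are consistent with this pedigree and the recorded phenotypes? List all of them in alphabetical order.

U/I-1 ? ·: X^UX^U|X^UX^u|X^uX^u
U/I-2 ? ·: X^UY|X^uY
U/II-1 ? I-1×I-2: X^UX^U|X^UX^u
U/II-2 aff ·: X^uY
U/III-1 un II-1×II-2: X^UY
U/III-2 un ·: X^UX^U|X^UX^u
U/IV-1 ? III-2×III-1: X^UY|X^uY
U/IV-2 un III-2×III-1: X^UX^U|X^UX^u
U/IV-3 un III-2×III-1: X^UY
⇒ U over [I-1,I-2,II-1,II-2,III-1,III-2,IV-1,IV-2,IV-3]: 30 consistent

II-1 ∈ {X^UX^U, X^UX^u}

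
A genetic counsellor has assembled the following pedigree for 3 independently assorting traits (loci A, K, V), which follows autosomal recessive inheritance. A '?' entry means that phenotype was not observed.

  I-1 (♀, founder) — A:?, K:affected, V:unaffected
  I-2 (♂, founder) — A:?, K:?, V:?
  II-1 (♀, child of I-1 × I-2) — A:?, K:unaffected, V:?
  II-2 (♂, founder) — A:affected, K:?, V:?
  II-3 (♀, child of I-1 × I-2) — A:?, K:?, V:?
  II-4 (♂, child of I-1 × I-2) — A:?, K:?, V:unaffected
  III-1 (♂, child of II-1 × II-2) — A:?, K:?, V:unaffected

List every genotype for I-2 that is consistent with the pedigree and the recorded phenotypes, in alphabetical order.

A/I-1 ? ·: AA|Aa|aa
A/I-2 ? ·: AA|Aa|aa
A/II-1 ? I-1×I-2: AA|Aa|aa
A/II-2 aff ·: aa
A/II-3 ? I-1×I-2: AA|Aa|aa
A/II-4 ? I-1×I-2: AA|Aa|aa
A/III-1 ? II-1×II-2: Aa|aa
⇒ A over [I-1,I-2,II-1,II-2,II-3,II-4,III-1]: 90 consistent
K/I-1 aff ·: kk
K/I-2 ? ·: KK|Kk
K/II-1 un I-1×I-2: Kk
K/II-2 ? ·: KK|Kk|kk
K/II-3 ? I-1×I-2: Kk|kk
K/II-4 ? I-1×I-2: Kk|kk
K/III-1 ? II-1×II-2: KK|Kk|kk
⇒ K over [I-1,I-2,II-1,II-2,II-3,II-4,III-1]: 35 consistent
V/I-1 un ·: VV|Vv
V/I-2 ? ·: VV|Vv|vv
V/II-1 ? I-1×I-2: VV|Vv|vv
V/II-2 ? ·: VV|Vv|vv
V/II-3 ? I-1×I-2: VV|Vv|vv
V/II-4 un I-1×I-2: VV|Vv
V/III-1 un II-1×II-2: VV|Vv
⇒ V over [I-1,I-2,II-1,II-2,II-3,II-4,III-1]: 161 consistent

I-2 ∈ {AA KK VV, AA KK Vv, AA KK vv, AA Kk VV, AA Kk Vv, AA Kk vv, Aa KK VV, Aa KK Vv, Aa KK vv, Aa Kk VV, Aa Kk Vv, Aa Kk vv, aa KK VV, aa KK Vv, aa KK vv, aa Kk VV, aa Kk Vv, aa Kk vv}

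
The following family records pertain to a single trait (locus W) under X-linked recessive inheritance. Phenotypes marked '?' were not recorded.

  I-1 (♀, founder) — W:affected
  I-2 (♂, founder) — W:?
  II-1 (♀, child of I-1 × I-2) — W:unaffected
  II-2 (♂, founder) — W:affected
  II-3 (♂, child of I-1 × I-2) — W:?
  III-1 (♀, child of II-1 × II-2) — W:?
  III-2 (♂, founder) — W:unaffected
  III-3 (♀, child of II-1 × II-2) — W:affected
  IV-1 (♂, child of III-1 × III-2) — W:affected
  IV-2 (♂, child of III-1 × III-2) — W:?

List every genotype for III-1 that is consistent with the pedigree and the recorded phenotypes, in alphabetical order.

W/I-1 aff ·: X^wX^w
W/I-2 ? ·: X^WY
W/II-1 un I-1×I-2: X^WX^w
W/II-2 aff ·: X^wY
W/II-3 ? I-1×I-2: X^wY
W/III-1 ? II-1×II-2: X^WX^w|X^wX^w
W/III-2 un ·: X^WY
W/III-3 aff II-1×II-2: X^wX^w
W/IV-1 aff III-1×III-2: X^wY
W/IV-2 ? III-1×III-2: X^WY|X^wY
⇒ W over [I-1,I-2,II-1,II-2,II-3,III-1,III-2,III-3,IV-1,IV-2]: 3 consistent

III-1 ∈ {X^WX^w, X^wX^w}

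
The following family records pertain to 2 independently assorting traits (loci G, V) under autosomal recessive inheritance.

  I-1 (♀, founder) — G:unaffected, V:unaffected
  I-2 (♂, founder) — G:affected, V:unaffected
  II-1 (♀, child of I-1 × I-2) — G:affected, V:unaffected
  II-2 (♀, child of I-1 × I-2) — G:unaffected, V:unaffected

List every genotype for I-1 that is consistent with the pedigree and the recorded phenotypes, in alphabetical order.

G/I-1 un ·: Gg
G/I-2 aff ·: gg
G/II-1 aff I-1×I-2: gg
G/II-2 un I-1×I-2: Gg
⇒ G over [I-1,I-2,II-1,II-2]: 1 consistent
V/I-1 un ·: VV|Vv
V/I-2 un ·: VV|Vv
V/II-1 un I-1×I-2: VV|Vv
V/II-2 un I-1×I-2: VV|Vv
⇒ V over [I-1,I-2,II-1,II-2]: 13 consistent

I-1 ∈ {Gg VV, Gg Vv}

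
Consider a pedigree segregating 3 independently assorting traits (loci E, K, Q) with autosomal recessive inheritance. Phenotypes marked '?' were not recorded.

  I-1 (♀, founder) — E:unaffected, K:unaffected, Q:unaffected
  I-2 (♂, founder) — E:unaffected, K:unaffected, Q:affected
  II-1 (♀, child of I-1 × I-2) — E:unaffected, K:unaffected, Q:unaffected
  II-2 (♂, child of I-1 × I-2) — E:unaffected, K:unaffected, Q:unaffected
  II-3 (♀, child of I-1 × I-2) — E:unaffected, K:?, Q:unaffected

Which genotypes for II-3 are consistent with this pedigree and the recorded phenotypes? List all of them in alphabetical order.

II-3 ∈ {EE KK Qq, EE Kk Qq, EE kk Qq, Ee KK Qq, Ee Kk Qq, Ee kk Qq}

E/I-1 un ·: EE|Ee
E/I-2 un ·: EE|Ee
E/II-1 un I-1×I-2: EE|Ee
E/II-2 un I-1×I-2: EE|Ee
E/II-3 un I-1×I-2: EE|Ee
⇒ E over [I-1,I-2,II-1,II-2,II-3]: 25 consistent
K/I-1 un ·: KK|Kk
K/I-2 un ·: KK|Kk
K/II-1 un I-1×I-2: KK|Kk
K/II-2 un I-1×I-2: KK|Kk
K/II-3 ? I-1×I-2: KK|Kk|kk
⇒ K over [I-1,I-2,II-1,II-2,II-3]: 29 consistent
Q/I-1 un ·: QQ|Qq
Q/I-2 aff ·: qq
Q/II-1 un I-1×I-2: Qq
Q/II-2 un I-1×I-2: Qq
Q/II-3 un I-1×I-2: Qq
⇒ Q over [I-1,I-2,II-1,II-2,II-3]: 2 consistent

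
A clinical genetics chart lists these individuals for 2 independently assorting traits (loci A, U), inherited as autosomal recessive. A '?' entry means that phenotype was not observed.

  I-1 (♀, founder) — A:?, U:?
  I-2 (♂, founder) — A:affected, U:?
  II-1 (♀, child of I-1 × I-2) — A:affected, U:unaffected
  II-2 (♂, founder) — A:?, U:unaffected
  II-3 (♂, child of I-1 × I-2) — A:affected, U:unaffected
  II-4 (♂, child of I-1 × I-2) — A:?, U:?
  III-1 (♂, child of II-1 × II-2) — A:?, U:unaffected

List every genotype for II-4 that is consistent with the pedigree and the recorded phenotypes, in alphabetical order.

II-4 ∈ {Aa UU, Aa Uu, Aa uu, aa UU, aa Uu, aa uu}

A/I-1 ? ·: Aa|aa
A/I-2 aff ·: aa
A/II-1 aff I-1×I-2: aa
A/II-2 ? ·: AA|Aa|aa
A/II-3 aff I-1×I-2: aa
A/II-4 ? I-1×I-2: Aa|aa
A/III-1 ? II-1×II-2: Aa|aa
⇒ A over [I-1,I-2,II-1,II-2,II-3,II-4,III-1]: 12 consistent
U/I-1 ? ·: UU|Uu|uu
U/I-2 ? ·: UU|Uu|uu
U/II-1 un I-1×I-2: UU|Uu
U/II-2 un ·: UU|Uu
U/II-3 un I-1×I-2: UU|Uu
U/II-4 ? I-1×I-2: UU|Uu|uu
U/III-1 un II-1×II-2: UU|Uu
⇒ U over [I-1,I-2,II-1,II-2,II-3,II-4,III-1]: 125 consistent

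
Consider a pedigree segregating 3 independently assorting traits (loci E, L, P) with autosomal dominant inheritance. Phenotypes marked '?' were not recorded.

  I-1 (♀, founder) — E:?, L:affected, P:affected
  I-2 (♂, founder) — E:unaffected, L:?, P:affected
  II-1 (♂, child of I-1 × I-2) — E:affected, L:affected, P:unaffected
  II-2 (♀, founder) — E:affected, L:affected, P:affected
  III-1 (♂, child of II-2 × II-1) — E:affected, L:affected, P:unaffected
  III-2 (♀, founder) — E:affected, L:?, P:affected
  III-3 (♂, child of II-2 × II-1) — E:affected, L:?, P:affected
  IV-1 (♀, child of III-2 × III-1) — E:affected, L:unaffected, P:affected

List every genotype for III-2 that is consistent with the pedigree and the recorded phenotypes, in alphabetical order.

III-2 ∈ {EE Ll PP, EE Ll Pp, EE ll PP, EE ll Pp, Ee Ll PP, Ee Ll Pp, Ee ll PP, Ee ll Pp}

E/I-1 ? ·: Ee|EE
E/I-2 un ·: ee
E/II-1 aff I-1×I-2: Ee
E/II-2 aff ·: Ee|EE
E/III-1 aff II-2×II-1: Ee|EE
E/III-2 aff ·: Ee|EE
E/III-3 aff II-2×II-1: Ee|EE
E/IV-1 aff III-2×III-1: Ee|EE
⇒ E over [I-1,I-2,II-1,II-2,III-1,III-2,III-3,IV-1]: 56 consistent
L/I-1 aff ·: Ll|LL
L/I-2 ? ·: ll|Ll|LL
L/II-1 aff I-1×I-2: Ll|LL
L/II-2 aff ·: Ll|LL
L/III-1 aff II-2×II-1: Ll
L/III-2 ? ·: ll|Ll
L/III-3 ? II-2×II-1: ll|Ll|LL
L/IV-1 un III-2×III-1: ll
⇒ L over [I-1,I-2,II-1,II-2,III-1,III-2,III-3,IV-1]: 66 consistent
P/I-1 aff ·: Pp
P/I-2 aff ·: Pp
P/II-1 un I-1×I-2: pp
P/II-2 aff ·: Pp
P/III-1 un II-2×II-1: pp
P/III-2 aff ·: Pp|PP
P/III-3 aff II-2×II-1: Pp
P/IV-1 aff III-2×III-1: Pp
⇒ P over [I-1,I-2,II-1,II-2,III-1,III-2,III-3,IV-1]: 2 consistent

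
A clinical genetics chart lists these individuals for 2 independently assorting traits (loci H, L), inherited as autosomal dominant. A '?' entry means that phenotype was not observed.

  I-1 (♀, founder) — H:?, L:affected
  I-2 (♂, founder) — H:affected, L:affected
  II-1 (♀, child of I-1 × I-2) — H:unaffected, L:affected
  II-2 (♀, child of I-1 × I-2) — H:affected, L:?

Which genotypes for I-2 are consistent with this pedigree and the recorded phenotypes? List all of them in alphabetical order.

I-2 ∈ {Hh LL, Hh Ll}

H/I-1 ? ·: hh|Hh
H/I-2 aff ·: Hh
H/II-1 un I-1×I-2: hh
H/II-2 aff I-1×I-2: Hh|HH
⇒ H over [I-1,I-2,II-1,II-2]: 3 consistent
L/I-1 aff ·: Ll|LL
L/I-2 aff ·: Ll|LL
L/II-1 aff I-1×I-2: Ll|LL
L/II-2 ? I-1×I-2: ll|Ll|LL
⇒ L over [I-1,I-2,II-1,II-2]: 15 consistent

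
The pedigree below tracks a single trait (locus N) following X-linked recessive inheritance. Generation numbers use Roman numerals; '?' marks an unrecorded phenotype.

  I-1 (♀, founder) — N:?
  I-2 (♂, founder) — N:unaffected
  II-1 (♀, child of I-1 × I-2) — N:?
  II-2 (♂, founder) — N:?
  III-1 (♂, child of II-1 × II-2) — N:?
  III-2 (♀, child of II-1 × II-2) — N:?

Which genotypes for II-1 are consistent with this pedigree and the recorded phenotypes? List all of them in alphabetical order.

N/I-1 ? ·: X^NX^N|X^NX^n|X^nX^n
N/I-2 un ·: X^NY
N/II-1 ? I-1×I-2: X^NX^N|X^NX^n
N/II-2 ? ·: X^NY|X^nY
N/III-1 ? II-1×II-2: X^NY|X^nY
N/III-2 ? II-1×II-2: X^NX^N|X^NX^n|X^nX^n
⇒ N over [I-1,I-2,II-1,II-2,III-1,III-2]: 20 consistent

II-1 ∈ {X^NX^N, X^NX^n}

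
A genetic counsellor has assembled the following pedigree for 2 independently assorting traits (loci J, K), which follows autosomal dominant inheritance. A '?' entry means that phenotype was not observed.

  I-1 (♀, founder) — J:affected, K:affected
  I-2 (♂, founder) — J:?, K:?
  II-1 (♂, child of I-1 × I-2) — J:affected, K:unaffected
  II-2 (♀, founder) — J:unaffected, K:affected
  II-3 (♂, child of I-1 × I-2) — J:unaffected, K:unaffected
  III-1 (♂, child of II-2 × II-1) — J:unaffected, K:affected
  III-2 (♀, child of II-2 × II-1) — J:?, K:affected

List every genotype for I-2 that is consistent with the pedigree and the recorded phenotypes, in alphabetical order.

J/I-1 aff ·: Jj
J/I-2 ? ·: jj|Jj
J/II-1 aff I-1×I-2: Jj
J/II-2 un ·: jj
J/II-3 un I-1×I-2: jj
J/III-1 un II-2×II-1: jj
J/III-2 ? II-2×II-1: jj|Jj
⇒ J over [I-1,I-2,II-1,II-2,II-3,III-1,III-2]: 4 consistent
K/I-1 aff ·: Kk
K/I-2 ? ·: kk|Kk
K/II-1 un I-1×I-2: kk
K/II-2 aff ·: Kk|KK
K/II-3 un I-1×I-2: kk
K/III-1 aff II-2×II-1: Kk
K/III-2 aff II-2×II-1: Kk
⇒ K over [I-1,I-2,II-1,II-2,II-3,III-1,III-2]: 4 consistent

I-2 ∈ {Jj Kk, Jj kk, jj Kk, jj kk}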